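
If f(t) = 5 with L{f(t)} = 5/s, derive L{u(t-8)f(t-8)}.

Time shift theorem: L{u(t-a)f(t-a)} = e^(-as)F(s). Here a=8, F(s) = 5/s, so L{u(t-8)f(t-8)} = e^(-8s)·5/s

Final answer: e^(-8s)·5/s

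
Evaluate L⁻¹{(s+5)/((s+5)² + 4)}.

Using frequency shift: L⁻¹{(s-a)/((s-a)² + b²)} = e^(at)cos(bt). Here a=-5, b=2

Final answer: e^(-5t)·cos(2t)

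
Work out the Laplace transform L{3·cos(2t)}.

L{cos(ωt)} = s/(s² + ω²), so L{cos(2t)} = s/(s² + 4). Then L{3·cos(2t)} = 3·s/(s² + 4) = 3s/(s² + 4)

Final answer: 3s/(s² + 4)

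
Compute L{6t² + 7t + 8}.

L{6t² + 7t + 8} = 6·2/s³ + 7/s² + 8/s = 12/s³ + 7/s² + 8/s

Final answer: 12/s³ + 7/s² + 8/s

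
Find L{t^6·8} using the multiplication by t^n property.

L{8} = 8/s. d^1/ds^1[1/s] = -1/s². d^2/ds^2[1/s] = 2/s^3. d^3/ds^3[1/s] = -6/s^4. d^4/ds^4[1/s] = 24/s^5. d^5/ds^5[1/s] = -120/s^6. d^6/ds^6[1/s] = 720/s^7. So L{t^6} = (-1)^{6}·720/s^7 = 720/s^7. Then L{t^6·8} = 8·720/s^7 = 5760/s^7

Final answer: 5760/s^7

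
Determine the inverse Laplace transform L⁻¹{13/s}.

L⁻¹{c/s} = c, so L⁻¹{13/s} = 13

Final answer: 13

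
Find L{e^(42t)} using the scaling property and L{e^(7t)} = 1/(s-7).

Using L{f(at)} = (1/a)F(s/a) with a=6 and f(t) = e^(7t): L{e^(42t)} = (1/6) · 1/((s/6)-7) = (1/6) · 6/(s-42) = 1/(s-42)

Final answer: 1/(s-42)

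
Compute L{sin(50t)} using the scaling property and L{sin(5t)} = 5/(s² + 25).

Using L{f(at)} = (1/a)F(s/a) with a=10: L{sin(50t)} = (1/10) · 5/((s/10)² + 25) = (1/10) · 5·100/(s² + 2500) = 50/(s² + 2500)

Final answer: 50/(s² + 2500)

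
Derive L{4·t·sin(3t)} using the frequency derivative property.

L{sin(3t)} = 3/(s² + 9). By L{t·f(t)} = -F'(s): -d/ds[3/(s² + 9)] = -(3)·(-2s)/(s² + 9)² = 6s/(s² + 9)². Then L{4·t·sin(3t)} = 4·6s/(s² + 9)² = 24s/(s² + 9)²

Final answer: 24s/(s² + 9)²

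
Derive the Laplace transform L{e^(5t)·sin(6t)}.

L{e^(at)·sin(ωt)} = ω/((s-a)² + ω²), so L{e^(5t)·sin(6t)} = 6/((s-5)² + 36)

Final answer: 6/((s-5)² + 36)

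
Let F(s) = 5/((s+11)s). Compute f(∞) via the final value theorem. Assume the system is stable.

f(∞) = lim_{s→0} sF(s) = lim_{s→0} 5/(s+11) = 5/11

Final answer: 5/11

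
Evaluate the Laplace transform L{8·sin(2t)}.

L{sin(ωt)} = ω/(s² + ω²), so L{sin(2t)} = 2/(s² + 4). Then L{8·sin(2t)} = 8·2/(s² + 4) = 16/(s² + 4)

Final answer: 16/(s² + 4)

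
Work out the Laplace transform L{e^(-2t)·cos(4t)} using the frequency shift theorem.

Frequency shift: L{e^(at)f(t)} = F(s-a). L{e^(-2t)·cos(4t)} = (s+2)/((s+2)² + 16)

Final answer: (s+2)/((s+2)² + 16)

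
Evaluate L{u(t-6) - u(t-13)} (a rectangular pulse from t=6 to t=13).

L{u(t-a)} = e^(-as)/s. L{u(t-6) - u(t-13)} = (e^(-6s) - e^(-13s))/s

Final answer: (e^(-6s) - e^(-13s))/s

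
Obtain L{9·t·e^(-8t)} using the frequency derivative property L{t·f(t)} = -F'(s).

L{e^(-8t)} = 1/(s+8). By frequency derivative: L{t·e^(-8t)} = -d/ds[1/(s+8)] = -(-1)/(s+8)² = 1/(s+8)². Then L{9·t·e^(-8t)} = 9·1/(s+8)² = 9/(s+8)²

Final answer: 9/(s+8)²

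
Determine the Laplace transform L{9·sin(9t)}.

L{sin(ωt)} = ω/(s² + ω²), so L{sin(9t)} = 9/(s² + 81). Then L{9·sin(9t)} = 9·9/(s² + 81) = 81/(s² + 81)

Final answer: 81/(s² + 81)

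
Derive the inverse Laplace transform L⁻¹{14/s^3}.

L⁻¹{n!/s^(n+1)} = t^n with n=2. So L⁻¹{2/s^3} = t^2, and L⁻¹{14/s^3} = (14/2)·t^2 = 7·t^2

Final answer: 7·t^2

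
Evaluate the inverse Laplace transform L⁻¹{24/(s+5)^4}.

L⁻¹{n!/(s-a)^(n+1)} = t^n·e^(at) with n=3, a=-5. So L⁻¹{6/(s+5)^4} = t^3·e^(-5t), and L⁻¹{24/(s+5)^4} = (24/6)·t^3·e^(-5t) = 4·t^3·e^(-5t)

Final answer: 4·t^3·e^(-5t)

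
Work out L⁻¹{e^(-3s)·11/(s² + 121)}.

L⁻¹{11/(s² + 121)} = sin(11t). By the time shift theorem, L⁻¹{e^(-as)F(s)} = u(t-a)f(t-a) with a=3, so L⁻¹{e^(-3s)·11/(s² + 121)} = u(t-3)·sin(11(t-3))

Final answer: u(t-3)·sin(11(t-3))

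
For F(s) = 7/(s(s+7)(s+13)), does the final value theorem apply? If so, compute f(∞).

Poles of sF(s) = 7/((s+7)(s+13)) are at s = -7 and s = -13, both in the left half-plane. Theorem applies. f(∞) = lim_{s→0} sF(s) = 7/(7·13) = 1/13

Final answer: 1/13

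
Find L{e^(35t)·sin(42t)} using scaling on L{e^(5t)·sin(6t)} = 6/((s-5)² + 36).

Scaling with a=7: L{e^(35t)·sin(42t)} = (1/7) · 6/((s/7-5)² + 36). Simplifying: 42/((s-35)² + 1764)

Final answer: 42/((s-35)² + 1764)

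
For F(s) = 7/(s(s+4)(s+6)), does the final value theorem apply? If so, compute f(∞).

Poles of sF(s) = 7/((s+4)(s+6)) are at s = -4 and s = -6, both in the left half-plane. Theorem applies. f(∞) = lim_{s→0} sF(s) = 7/(4·6) = 7/24

Final answer: 7/24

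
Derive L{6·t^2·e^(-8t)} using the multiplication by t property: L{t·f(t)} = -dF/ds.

Using L{t^n·e^(at)} = n!/(s-a)^(n+1), L{t^2·e^(-8t)} = 2/(s+8)^3, so L{6·t^2·e^(-8t)} = 6·2/(s+8)^3 = 12/(s+8)^3

Final answer: 12/(s+8)^3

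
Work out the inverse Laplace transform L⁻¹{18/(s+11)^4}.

L⁻¹{n!/(s-a)^(n+1)} = t^n·e^(at) with n=3, a=-11. So L⁻¹{6/(s+11)^4} = t^3·e^(-11t), and L⁻¹{18/(s+11)^4} = (18/6)·t^3·e^(-11t) = 3·t^3·e^(-11t)

Final answer: 3·t^3·e^(-11t)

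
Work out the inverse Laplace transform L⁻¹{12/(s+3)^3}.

L⁻¹{n!/(s-a)^(n+1)} = t^n·e^(at) with n=2, a=-3. So L⁻¹{2/(s+3)^3} = t^2·e^(-3t), and L⁻¹{12/(s+3)^3} = (12/2)·t^2·e^(-3t) = 6·t^2·e^(-3t)

Final answer: 6·t^2·e^(-3t)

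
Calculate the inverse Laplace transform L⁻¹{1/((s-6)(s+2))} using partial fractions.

Decompose: A/(s-6) + B/(s+2). A = 1/8, B = -1/8. f(t) = (e^(6t) - e^(-2t))/8

Final answer: (e^(6t) - e^(-2t))/8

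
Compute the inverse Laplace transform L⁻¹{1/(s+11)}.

L⁻¹{1/(s-a)} = e^(at), so L⁻¹{1/(s+11)} = e^(-11t)

Final answer: e^(-11t)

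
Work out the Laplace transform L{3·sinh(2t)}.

L{sinh(ωt)} = ω/(s² - ω²), so L{sinh(2t)} = 2/(s² - 4). Then L{3·sinh(2t)} = 3·2/(s² - 4) = 6/(s² - 4)

Final answer: 6/(s² - 4)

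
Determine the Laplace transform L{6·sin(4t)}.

L{sin(ωt)} = ω/(s² + ω²), so L{sin(4t)} = 4/(s² + 16). Then L{6·sin(4t)} = 6·4/(s² + 16) = 24/(s² + 16)

Final answer: 24/(s² + 16)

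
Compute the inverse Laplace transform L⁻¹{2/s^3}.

L⁻¹{n!/s^(n+1)} = t^n with n=2. So L⁻¹{2/s^3} = t^2

Final answer: t^2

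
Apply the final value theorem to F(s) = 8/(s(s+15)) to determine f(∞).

f(∞) = lim_{s→0} s·8/(s(s+15)) = lim_{s→0} 8/(s+15) = 8/15 = 8/15

Final answer: 8/15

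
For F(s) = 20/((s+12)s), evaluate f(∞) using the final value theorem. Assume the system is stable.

f(∞) = lim_{s→0} sF(s) = lim_{s→0} 20/(s+12) = 5/3

Final answer: 5/3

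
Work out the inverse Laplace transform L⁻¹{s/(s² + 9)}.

L⁻¹{s/(s² + 9)} = cos(3t)

Final answer: cos(3t)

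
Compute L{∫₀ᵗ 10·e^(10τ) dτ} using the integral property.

L{∫₀ᵗ f(τ)dτ} = F(s)/s with F(s) = 10/(s-10), so L{∫₀ᵗ 10·e^(10τ) dτ} = 10/(s(s-10))

Final answer: 10/(s(s-10))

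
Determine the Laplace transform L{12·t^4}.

L{t^n} = n!/s^(n+1), so L{t^4} = 24/s^5. Then L{12·t^4} = 12·24/s^5 = 288/s^5

Final answer: 288/s^5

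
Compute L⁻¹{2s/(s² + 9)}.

This is the form c·s/(s² + a²) with a = 3, c = 2. L⁻¹ = 2·cos(3t)

Final answer: 2·cos(3t)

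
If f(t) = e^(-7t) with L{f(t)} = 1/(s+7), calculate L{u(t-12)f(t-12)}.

Time shift theorem: L{u(t-a)f(t-a)} = e^(-as)F(s). Here a=12, F(s) = 1/(s+7), so L{u(t-12)f(t-12)} = e^(-12s)·1/(s+7)

Final answer: e^(-12s)·1/(s+7)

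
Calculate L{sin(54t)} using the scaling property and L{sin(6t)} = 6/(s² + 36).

Using L{f(at)} = (1/a)F(s/a) with a=9: L{sin(54t)} = (1/9) · 6/((s/9)² + 36) = (1/9) · 6·81/(s² + 2916) = 54/(s² + 2916)

Final answer: 54/(s² + 2916)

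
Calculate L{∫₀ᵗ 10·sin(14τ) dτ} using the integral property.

L{∫₀ᵗ f(τ)dτ} = F(s)/s with F(s) = 140/(s² + 196), so the result is (140/(s² + 196))/s = 140/(s(s² + 196))

Final answer: 140/(s(s² + 196))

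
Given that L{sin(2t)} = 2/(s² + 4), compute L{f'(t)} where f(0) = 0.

L{f'(t)} = s·F(s) - f(0) = s·2/(s² + 4) - 0 = 2s/(s² + 4)

Final answer: 2s/(s² + 4)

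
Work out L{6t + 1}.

L{6t + 1} = 6·L{t} + L{1} = 6/s² + 1/s

Final answer: 6/s² + 1/s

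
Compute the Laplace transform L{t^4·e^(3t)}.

L{t^n·e^(at)} = n!/(s-a)^(n+1), so L{t^4·e^(3t)} = 24/(s-3)^5

Final answer: 24/(s-3)^5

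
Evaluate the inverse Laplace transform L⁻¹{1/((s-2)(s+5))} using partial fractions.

Decompose: A/(s-2) + B/(s+5). A = 1/7, B = -1/7. f(t) = (e^(2t) - e^(-5t))/7

Final answer: (e^(2t) - e^(-5t))/7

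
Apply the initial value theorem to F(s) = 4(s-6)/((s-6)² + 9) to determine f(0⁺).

f(0⁺) = lim_{s→∞} sF(s) = lim_{s→∞} 4s(s-6)/((s-6)² + 9) = 4

Final answer: 4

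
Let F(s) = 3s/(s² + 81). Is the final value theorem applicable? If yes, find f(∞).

The final value theorem requires all poles of sF(s) in the left half-plane. sF(s) = 3s²/(s² + 81) has poles at s = ±9i (imaginary axis). Theorem does NOT apply (oscillatory system).

Final answer: Not applicable (oscillatory)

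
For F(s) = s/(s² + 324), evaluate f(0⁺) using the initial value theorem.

f(0⁺) = lim_{s→∞} s·s/(s² + 324) = lim_{s→∞} s²/(s² + 324) = 1

Final answer: 1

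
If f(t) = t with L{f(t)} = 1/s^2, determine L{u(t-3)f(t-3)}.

Time shift theorem: L{u(t-a)f(t-a)} = e^(-as)F(s). Here a=3, F(s) = 1/s^2, so L{u(t-3)f(t-3)} = e^(-3s)·1/s^2

Final answer: e^(-3s)·1/s^2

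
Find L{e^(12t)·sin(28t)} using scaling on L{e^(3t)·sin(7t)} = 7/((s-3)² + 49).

Scaling with a=4: L{e^(12t)·sin(28t)} = (1/4) · 7/((s/4-3)² + 49). Simplifying: 28/((s-12)² + 784)

Final answer: 28/((s-12)² + 784)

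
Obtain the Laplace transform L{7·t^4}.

L{t^n} = n!/s^(n+1), so L{t^4} = 24/s^5. Then L{7·t^4} = 7·24/s^5 = 168/s^5

Final answer: 168/s^5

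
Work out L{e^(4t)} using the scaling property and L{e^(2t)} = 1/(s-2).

Using L{f(at)} = (1/a)F(s/a) with a=2 and f(t) = e^(2t): L{e^(4t)} = (1/2) · 1/((s/2)-2) = (1/2) · 2/(s-4) = 1/(s-4)

Final answer: 1/(s-4)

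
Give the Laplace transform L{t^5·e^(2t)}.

L{t^n·e^(at)} = n!/(s-a)^(n+1), so L{t^5·e^(2t)} = 120/(s-2)^6

Final answer: 120/(s-2)^6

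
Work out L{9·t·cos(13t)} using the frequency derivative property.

L{cos(13t)} = s/(s² + 169). Derivative: d/ds[s/(s² + 169)] = [(s² + 169) - s·2s]/(s² + 169)² = (169 - s²)/(s² + 169)². So L{t·cos(13t)} = -F'(s) = (s² - 169)/(s² + 169)². Then L{9·t·cos(13t)} = 9·(s² - 169)/(s² + 169)²

Final answer: 9·(s² - 169)/(s² + 169)²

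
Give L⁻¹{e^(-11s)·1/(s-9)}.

L⁻¹{1/(s-9)} = e^(9t). By the time shift theorem, L⁻¹{e^(-as)F(s)} = u(t-a)f(t-a) with a=11, so L⁻¹{e^(-11s)·1/(s-9)} = u(t-11)·e^(9(t-11))

Final answer: u(t-11)·e^(9(t-11))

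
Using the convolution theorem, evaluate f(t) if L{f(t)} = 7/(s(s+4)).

7/(s(s+4)) = (7/s)·(1/(s+4)) = L{7}·L{e^(-4t)}. By convolution, f(t) = 7*e^(-4t) = ∫₀ᵗ 7·e^(-4τ) dτ = 7·(1 - e^(-4t))/4

Final answer: 7·(1 - e^(-4t))/4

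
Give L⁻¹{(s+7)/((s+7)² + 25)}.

Using frequency shift: L⁻¹{(s-a)/((s-a)² + b²)} = e^(at)cos(bt). Here a=-7, b=5

Final answer: e^(-7t)·cos(5t)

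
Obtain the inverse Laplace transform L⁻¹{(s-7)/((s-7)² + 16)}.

Using frequency shift, L⁻¹{(s-7)/((s-7)² + 16)} = e^(7t)·cos(4t)

Final answer: e^(7t)·cos(4t)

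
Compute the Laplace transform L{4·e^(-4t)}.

L{e^(at)} = 1/(s-a), so L{e^(-4t)} = 1/(s+4). Then L{4·e^(-4t)} = 4/(s+4)

Final answer: 4/(s+4)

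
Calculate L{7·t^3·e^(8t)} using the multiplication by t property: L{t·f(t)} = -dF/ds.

Using L{t^n·e^(at)} = n!/(s-a)^(n+1), L{t^3·e^(8t)} = 6/(s-8)^4, so L{7·t^3·e^(8t)} = 7·6/(s-8)^4 = 42/(s-8)^4

Final answer: 42/(s-8)^4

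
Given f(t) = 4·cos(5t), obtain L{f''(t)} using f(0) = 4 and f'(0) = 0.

F(s) = 4s/(s² + 25). L{f''(t)} = s²F(s) - sf(0) - f'(0) = 4s³/(s² + 25) - 4s = (4s³ - 4s(s² + 25))/(s² + 25) = -100s/(s² + 25)

Final answer: -100s/(s² + 25)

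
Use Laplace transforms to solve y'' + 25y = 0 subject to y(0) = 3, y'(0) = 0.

L{y''} + 25L{y} = 0. s²Y - 3s - 0 + 25Y = 0. Y(s² + 25) = 3s. Y = (3s)/(s² + 25). Inverting: y(t) = 3cos(5t)

Final answer: y(t) = 3cos(5t)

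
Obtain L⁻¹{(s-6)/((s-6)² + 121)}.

Using frequency shift: L⁻¹{(s-a)/((s-a)² + b²)} = e^(at)cos(bt). Here a=6, b=11

Final answer: e^(6t)·cos(11t)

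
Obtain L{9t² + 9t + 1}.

L{9t² + 9t + 1} = 9·2/s³ + 9/s² + 1/s = 18/s³ + 9/s² + 1/s

Final answer: 18/s³ + 9/s² + 1/s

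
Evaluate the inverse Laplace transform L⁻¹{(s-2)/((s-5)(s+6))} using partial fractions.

Using partial fractions, f(t) = (3e^(5t) + 8e^(-6t))/11

Final answer: (3e^(5t) + 8e^(-6t))/11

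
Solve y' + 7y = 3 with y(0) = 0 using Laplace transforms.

sY + 7Y = 3/s. Y = 3/(s(s+7)). Partial fractions: Y = 3/7/s - 3/7/(s+7)

Final answer: y(t) = 3/7(1 - e^(-7t))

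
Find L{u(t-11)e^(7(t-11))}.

u(t-a)f(t-a) with f(t)=e^(7t). L{e^(7t)} = 1/(s-7). By time shift: e^(-11s)/(s-7)

Final answer: e^(-11s)/(s-7)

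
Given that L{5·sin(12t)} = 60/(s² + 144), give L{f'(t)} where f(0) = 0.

L{f'(t)} = s·F(s) - f(0) = s·60/(s² + 144) - 0 = 60s/(s² + 144)

Final answer: 60s/(s² + 144)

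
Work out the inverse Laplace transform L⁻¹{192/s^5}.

L⁻¹{n!/s^(n+1)} = t^n with n=4. So L⁻¹{24/s^5} = t^4, and L⁻¹{192/s^5} = (192/24)·t^4 = 8·t^4

Final answer: 8·t^4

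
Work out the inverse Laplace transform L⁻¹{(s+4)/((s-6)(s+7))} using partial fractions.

Using partial fractions, f(t) = (10e^(6t) + 3e^(-7t))/13

Final answer: (10e^(6t) + 3e^(-7t))/13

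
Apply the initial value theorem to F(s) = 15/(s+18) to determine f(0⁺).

f(0⁺) = lim_{s→∞} s·15/(s+18) = lim_{s→∞} 15s/(s+18) = 15

Final answer: 15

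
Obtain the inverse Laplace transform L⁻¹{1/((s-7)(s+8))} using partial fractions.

Decompose: A/(s-7) + B/(s+8). A = 1/15, B = -1/15. f(t) = (e^(7t) - e^(-8t))/15

Final answer: (e^(7t) - e^(-8t))/15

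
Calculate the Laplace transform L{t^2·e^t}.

L{t^n·e^(at)} = n!/(s-a)^(n+1), so L{t^2·e^t} = 2/(s-1)^3

Final answer: 2/(s-1)^3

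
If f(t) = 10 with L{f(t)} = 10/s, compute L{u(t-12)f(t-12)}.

Time shift theorem: L{u(t-a)f(t-a)} = e^(-as)F(s). Here a=12, F(s) = 10/s, so L{u(t-12)f(t-12)} = e^(-12s)·10/s

Final answer: e^(-12s)·10/s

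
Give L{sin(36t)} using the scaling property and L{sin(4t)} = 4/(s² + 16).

Using L{f(at)} = (1/a)F(s/a) with a=9: L{sin(36t)} = (1/9) · 4/((s/9)² + 16) = (1/9) · 4·81/(s² + 1296) = 36/(s² + 1296)

Final answer: 36/(s² + 1296)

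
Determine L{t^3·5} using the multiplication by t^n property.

L{5} = 5/s. d^1/ds^1[1/s] = -1/s². d^2/ds^2[1/s] = 2/s^3. d^3/ds^3[1/s] = -6/s^4. So L{t^3} = (-1)^{3}·-6/s^4 = 6/s^4. Then L{t^3·5} = 5·6/s^4 = 30/s^4

Final answer: 30/s^4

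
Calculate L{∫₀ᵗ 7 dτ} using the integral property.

L{∫₀ᵗ f(τ)dτ} = F(s)/s with f(t) = 7. F(s) = 7/s, so L{∫₀ᵗ 7 dτ} = (7/s)/s = 7/s². (Check: ∫₀ᵗ 7 dτ = 7t.)

Final answer: 7/s²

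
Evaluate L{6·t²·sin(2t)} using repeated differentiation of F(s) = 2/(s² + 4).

F(s) = 2/(s² + 4). F'(s) = -4s/(s² + 4)². F''(s) = -4(4 - 3s²)/(s² + 4)³ = (12s² - 16)/(s² + 4)³. So L{t²·sin(2t)} = (-1)² F''(s) = (12s² - 16)/(s² + 4)³. Then L{6·t²·sin(2t)} = 6·(12s² - 16)/(s² + 4)³ = (72s² - 96)/(s² + 4)³

Final answer: (72s² - 96)/(s² + 4)³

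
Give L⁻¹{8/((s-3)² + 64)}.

Form: b/((s-a)² + b²) → e^(at)sin(bt). With a=3, b=8

Final answer: e^(3t)·sin(8t)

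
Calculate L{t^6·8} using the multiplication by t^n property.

L{8} = 8/s. d^1/ds^1[1/s] = -1/s². d^2/ds^2[1/s] = 2/s^3. d^3/ds^3[1/s] = -6/s^4. d^4/ds^4[1/s] = 24/s^5. d^5/ds^5[1/s] = -120/s^6. d^6/ds^6[1/s] = 720/s^7. So L{t^6} = (-1)^{6}·720/s^7 = 720/s^7. Then L{t^6·8} = 8·720/s^7 = 5760/s^7

Final answer: 5760/s^7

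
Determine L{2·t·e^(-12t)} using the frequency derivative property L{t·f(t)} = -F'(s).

L{e^(-12t)} = 1/(s+12). By frequency derivative: L{t·e^(-12t)} = -d/ds[1/(s+12)] = -(-1)/(s+12)² = 1/(s+12)². Then L{2·t·e^(-12t)} = 2·1/(s+12)² = 2/(s+12)²

Final answer: 2/(s+12)²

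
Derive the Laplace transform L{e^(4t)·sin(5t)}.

L{e^(at)·sin(ωt)} = ω/((s-a)² + ω²), so L{e^(4t)·sin(5t)} = 5/((s-4)² + 25)

Final answer: 5/((s-4)² + 25)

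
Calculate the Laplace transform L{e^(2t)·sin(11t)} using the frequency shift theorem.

Frequency shift: L{e^(at)f(t)} = F(s-a). L{e^(2t)·sin(11t)} = 11/((s-2)² + 121)

Final answer: 11/((s-2)² + 121)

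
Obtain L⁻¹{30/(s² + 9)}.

This is the form c·a/(s² + a²) with a = 3, c = 10. L⁻¹ = 10·sin(3t)

Final answer: 10·sin(3t)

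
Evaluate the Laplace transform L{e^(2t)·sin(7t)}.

L{e^(at)·sin(ωt)} = ω/((s-a)² + ω²), so L{e^(2t)·sin(7t)} = 7/((s-2)² + 49)

Final answer: 7/((s-2)² + 49)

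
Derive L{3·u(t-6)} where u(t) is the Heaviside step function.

L{u(t-a)} = e^(-as)/s. Here a=6, so L{u(t-6)} = e^(-6s)/s, and L{3·u(t-6)} = 3·e^(-6s)/s

Final answer: 3·e^(-6s)/s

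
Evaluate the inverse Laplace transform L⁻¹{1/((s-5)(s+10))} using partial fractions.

Decompose: A/(s-5) + B/(s+10). A = 1/15, B = -1/15. f(t) = (e^(5t) - e^(-10t))/15

Final answer: (e^(5t) - e^(-10t))/15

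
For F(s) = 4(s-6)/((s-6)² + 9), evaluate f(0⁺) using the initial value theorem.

f(0⁺) = lim_{s→∞} sF(s) = lim_{s→∞} 4s(s-6)/((s-6)² + 9) = 4

Final answer: 4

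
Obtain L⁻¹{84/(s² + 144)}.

This is the form c·a/(s² + a²) with a = 12, c = 7. L⁻¹ = 7·sin(12t)

Final answer: 7·sin(12t)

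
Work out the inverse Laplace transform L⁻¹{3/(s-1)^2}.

L⁻¹{n!/(s-a)^(n+1)} = t^n·e^(at) with n=1, a=1. So L⁻¹{1/(s-1)^2} = t·e^t, and L⁻¹{3/(s-1)^2} = (3/1)·t·e^t = 3·t·e^t

Final answer: 3·t·e^t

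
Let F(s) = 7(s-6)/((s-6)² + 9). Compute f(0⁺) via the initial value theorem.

f(0⁺) = lim_{s→∞} sF(s) = lim_{s→∞} 7s(s-6)/((s-6)² + 9) = 7

Final answer: 7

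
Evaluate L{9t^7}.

L{t^n} = n!/s^(n+1). So L{9t^7} = 9·7!/s^8 = 45360/s^8

Final answer: 45360/s^8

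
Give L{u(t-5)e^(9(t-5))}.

u(t-a)f(t-a) with f(t)=e^(9t). L{e^(9t)} = 1/(s-9). By time shift: e^(-5s)/(s-9)

Final answer: e^(-5s)/(s-9)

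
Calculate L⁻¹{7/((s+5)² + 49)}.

Form: b/((s-a)² + b²) → e^(at)sin(bt). With a=-5, b=7

Final answer: e^(-5t)·sin(7t)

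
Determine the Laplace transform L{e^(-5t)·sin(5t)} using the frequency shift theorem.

Frequency shift: L{e^(at)f(t)} = F(s-a). L{e^(-5t)·sin(5t)} = 5/((s+5)² + 25)

Final answer: 5/((s+5)² + 25)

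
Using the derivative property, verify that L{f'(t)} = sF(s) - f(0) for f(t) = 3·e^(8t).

f'(t) = 24e^(8t). Direct: L{f'(t)} = 24/(s-8). Property: s·3/(s-8) - 3 = (3s - 3(s-8))/(s-8) = 24/(s-8). ✓

Final answer: 24/(s-8)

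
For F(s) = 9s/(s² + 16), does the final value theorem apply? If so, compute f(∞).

The final value theorem requires all poles of sF(s) in the left half-plane. sF(s) = 9s²/(s² + 16) has poles at s = ±4i (imaginary axis). Theorem does NOT apply (oscillatory system).

Final answer: Not applicable (oscillatory)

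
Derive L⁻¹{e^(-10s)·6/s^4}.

L⁻¹{6/s^4} = t^3. By the time shift theorem, L⁻¹{e^(-as)F(s)} = u(t-a)f(t-a) with a=10, so L⁻¹{e^(-10s)·6/s^4} = u(t-10)·(t-10)^3

Final answer: u(t-10)·(t-10)^3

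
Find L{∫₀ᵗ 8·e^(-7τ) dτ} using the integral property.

L{∫₀ᵗ f(τ)dτ} = F(s)/s with F(s) = 8/(s+7), so L{∫₀ᵗ 8·e^(-7τ) dτ} = 8/(s(s+7))

Final answer: 8/(s(s+7))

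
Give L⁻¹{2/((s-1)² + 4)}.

Form: b/((s-a)² + b²) → e^(at)sin(bt). With a=1, b=2

Final answer: e^t·sin(2t)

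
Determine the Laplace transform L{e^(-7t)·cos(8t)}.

L{e^(at)·cos(ωt)} = (s-a)/((s-a)² + ω²), so L{e^(-7t)·cos(8t)} = (s+7)/((s+7)² + 64)

Final answer: (s+7)/((s+7)² + 64)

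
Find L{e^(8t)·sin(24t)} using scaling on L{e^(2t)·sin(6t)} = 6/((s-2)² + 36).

Scaling with a=4: L{e^(8t)·sin(24t)} = (1/4) · 6/((s/4-2)² + 36). Simplifying: 24/((s-8)² + 576)

Final answer: 24/((s-8)² + 576)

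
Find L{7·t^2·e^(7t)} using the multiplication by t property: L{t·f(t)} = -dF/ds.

Using L{t^n·e^(at)} = n!/(s-a)^(n+1), L{t^2·e^(7t)} = 2/(s-7)^3, so L{7·t^2·e^(7t)} = 7·2/(s-7)^3 = 14/(s-7)^3

Final answer: 14/(s-7)^3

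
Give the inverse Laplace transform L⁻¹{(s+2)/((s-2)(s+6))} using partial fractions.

Using partial fractions, f(t) = (4e^(2t) + 4e^(-6t))/8

Final answer: (4e^(2t) + 4e^(-6t))/8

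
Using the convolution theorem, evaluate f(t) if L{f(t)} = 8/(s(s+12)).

8/(s(s+12)) = (8/s)·(1/(s+12)) = L{8}·L{e^(-12t)}. By convolution, f(t) = 8*e^(-12t) = ∫₀ᵗ 8·e^(-12τ) dτ = 8·(1 - e^(-12t))/12

Final answer: 8·(1 - e^(-12t))/12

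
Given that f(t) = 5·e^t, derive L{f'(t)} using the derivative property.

f(0) = 5, F(s) = 5/(s-1). L{f'(t)} = s·F(s) - f(0) = 5s/(s-1) - 5 = (5s - 5(s-1))/(s-1) = 5/(s-1)

Final answer: 5/(s-1)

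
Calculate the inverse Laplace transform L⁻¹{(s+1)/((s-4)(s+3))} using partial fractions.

Using partial fractions, f(t) = (5e^(4t) + 2e^(-3t))/7

Final answer: (5e^(4t) + 2e^(-3t))/7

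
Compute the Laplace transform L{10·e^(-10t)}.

L{e^(at)} = 1/(s-a), so L{e^(-10t)} = 1/(s+10). Then L{10·e^(-10t)} = 10/(s+10)

Final answer: 10/(s+10)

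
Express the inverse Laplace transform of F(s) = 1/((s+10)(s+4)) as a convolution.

1/((s+10)(s+4)) = (1/(s+10))·(1/(s+4)) = L{e^(-10t)}·L{e^(-4t)}. So f(t) = e^(-10t)*e^(-4t) = ∫₀ᵗ e^(-10τ)·e^(-4(t-τ)) dτ

Final answer: ∫₀ᵗ e^(-10τ)·e^(-4(t-τ)) dτ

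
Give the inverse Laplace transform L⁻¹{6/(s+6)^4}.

L⁻¹{n!/(s-a)^(n+1)} = t^n·e^(at), so L⁻¹{6/(s+6)^4} = t^3·e^(-6t)

Final answer: t^3·e^(-6t)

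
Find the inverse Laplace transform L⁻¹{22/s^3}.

L⁻¹{n!/s^(n+1)} = t^n with n=2. So L⁻¹{2/s^3} = t^2, and L⁻¹{22/s^3} = (22/2)·t^2 = 11·t^2

Final answer: 11·t^2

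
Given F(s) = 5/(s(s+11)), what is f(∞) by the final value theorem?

f(∞) = lim_{s→0} s·5/(s(s+11)) = lim_{s→0} 5/(s+11) = 5/11 = 5/11

Final answer: 5/11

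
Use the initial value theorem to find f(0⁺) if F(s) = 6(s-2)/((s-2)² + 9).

f(0⁺) = lim_{s→∞} sF(s) = lim_{s→∞} 6s(s-2)/((s-2)² + 9) = 6

Final answer: 6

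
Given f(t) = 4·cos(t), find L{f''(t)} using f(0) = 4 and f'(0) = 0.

F(s) = 4s/(s² + 1). L{f''(t)} = s²F(s) - sf(0) - f'(0) = 4s³/(s² + 1) - 4s = (4s³ - 4s(s² + 1))/(s² + 1) = -4s/(s² + 1)

Final answer: -4s/(s² + 1)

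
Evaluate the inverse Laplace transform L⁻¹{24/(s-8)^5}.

L⁻¹{n!/(s-a)^(n+1)} = t^n·e^(at) with n=4, a=8. So L⁻¹{24/(s-8)^5} = t^4·e^(8t)

Final answer: t^4·e^(8t)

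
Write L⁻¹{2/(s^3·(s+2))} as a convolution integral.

2/(s^3·(s+2)) = (2/s^3)·(1/(s+2)) = L{t^2}·L{e^(-2t)}. So f(t) = t^2*e^(-2t) = ∫₀ᵗ τ^2·e^(-2(t-τ)) dτ

Final answer: ∫₀ᵗ τ^2·e^(-2(t-τ)) dτ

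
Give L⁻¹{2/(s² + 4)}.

This is the form c·a/(s² + a²) with a = 2. L⁻¹ = sin(2t)

Final answer: sin(2t)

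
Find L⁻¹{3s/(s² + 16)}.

This is the form c·s/(s² + a²) with a = 4, c = 3. L⁻¹ = 3·cos(4t)

Final answer: 3·cos(4t)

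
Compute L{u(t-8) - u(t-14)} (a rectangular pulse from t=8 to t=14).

L{u(t-a)} = e^(-as)/s. L{u(t-8) - u(t-14)} = (e^(-8s) - e^(-14s))/s

Final answer: (e^(-8s) - e^(-14s))/s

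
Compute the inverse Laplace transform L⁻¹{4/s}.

L⁻¹{c/s} = c, so L⁻¹{4/s} = 4

Final answer: 4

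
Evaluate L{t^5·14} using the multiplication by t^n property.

L{14} = 14/s. d^1/ds^1[1/s] = -1/s². d^2/ds^2[1/s] = 2/s^3. d^3/ds^3[1/s] = -6/s^4. d^4/ds^4[1/s] = 24/s^5. d^5/ds^5[1/s] = -120/s^6. So L{t^5} = (-1)^{5}·-120/s^6 = 120/s^6. Then L{t^5·14} = 14·120/s^6 = 1680/s^6

Final answer: 1680/s^6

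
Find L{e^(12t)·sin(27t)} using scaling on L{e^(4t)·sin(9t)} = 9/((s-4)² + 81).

Scaling with a=3: L{e^(12t)·sin(27t)} = (1/3) · 9/((s/3-4)² + 81). Simplifying: 27/((s-12)² + 729)

Final answer: 27/((s-12)² + 729)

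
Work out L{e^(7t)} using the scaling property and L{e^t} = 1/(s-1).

Using L{f(at)} = (1/a)F(s/a) with a=7 and f(t) = e^t: L{e^(7t)} = (1/7) · 1/((s/7)-1) = (1/7) · 7/(s-7) = 1/(s-7)

Final answer: 1/(s-7)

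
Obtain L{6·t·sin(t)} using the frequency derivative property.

L{sin(t)} = 1/(s² + 1). By L{t·f(t)} = -F'(s): -d/ds[1/(s² + 1)] = -(1)·(-2s)/(s² + 1)² = 2s/(s² + 1)². Then L{6·t·sin(t)} = 6·2s/(s² + 1)² = 12s/(s² + 1)²

Final answer: 12s/(s² + 1)²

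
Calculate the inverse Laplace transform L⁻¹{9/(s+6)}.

L⁻¹{1/(s-a)} = e^(at), so L⁻¹{1/(s+6)} = e^(-6t), and L⁻¹{9/(s+6)} = 9·e^(-6t)

Final answer: 9·e^(-6t)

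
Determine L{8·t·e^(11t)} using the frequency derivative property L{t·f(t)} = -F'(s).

L{e^(11t)} = 1/(s-11). By frequency derivative: L{t·e^(11t)} = -d/ds[1/(s-11)] = -(-1)/(s-11)² = 1/(s-11)². Then L{8·t·e^(11t)} = 8·1/(s-11)² = 8/(s-11)²

Final answer: 8/(s-11)²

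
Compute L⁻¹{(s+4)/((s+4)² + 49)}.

Using frequency shift: L⁻¹{(s-a)/((s-a)² + b²)} = e^(at)cos(bt). Here a=-4, b=7

Final answer: e^(-4t)·cos(7t)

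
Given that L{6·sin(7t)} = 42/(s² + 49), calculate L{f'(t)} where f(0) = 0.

L{f'(t)} = s·F(s) - f(0) = s·42/(s² + 49) - 0 = 42s/(s² + 49)

Final answer: 42s/(s² + 49)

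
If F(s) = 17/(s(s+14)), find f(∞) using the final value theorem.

f(∞) = lim_{s→0} s·17/(s(s+14)) = lim_{s→0} 17/(s+14) = 17/14 = 17/14

Final answer: 17/14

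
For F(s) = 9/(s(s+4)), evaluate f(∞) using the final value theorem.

f(∞) = lim_{s→0} s·9/(s(s+4)) = lim_{s→0} 9/(s+4) = 9/4 = 9/4

Final answer: 9/4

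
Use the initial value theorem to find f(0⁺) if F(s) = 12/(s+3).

f(0⁺) = lim_{s→∞} s·12/(s+3) = lim_{s→∞} 12s/(s+3) = 12

Final answer: 12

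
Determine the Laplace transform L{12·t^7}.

L{t^n} = n!/s^(n+1), so L{t^7} = 5040/s^8. Then L{12·t^7} = 12·5040/s^8 = 60480/s^8

Final answer: 60480/s^8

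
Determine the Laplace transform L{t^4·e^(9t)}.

L{t^n·e^(at)} = n!/(s-a)^(n+1), so L{t^4·e^(9t)} = 24/(s-9)^5

Final answer: 24/(s-9)^5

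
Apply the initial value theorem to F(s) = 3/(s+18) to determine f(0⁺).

f(0⁺) = lim_{s→∞} s·3/(s+18) = lim_{s→∞} 3s/(s+18) = 3

Final answer: 3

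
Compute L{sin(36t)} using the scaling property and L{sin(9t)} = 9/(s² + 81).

Using L{f(at)} = (1/a)F(s/a) with a=4: L{sin(36t)} = (1/4) · 9/((s/4)² + 81) = (1/4) · 9·16/(s² + 1296) = 36/(s² + 1296)

Final answer: 36/(s² + 1296)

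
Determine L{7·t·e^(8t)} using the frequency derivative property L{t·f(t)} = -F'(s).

L{e^(8t)} = 1/(s-8). By frequency derivative: L{t·e^(8t)} = -d/ds[1/(s-8)] = -(-1)/(s-8)² = 1/(s-8)². Then L{7·t·e^(8t)} = 7·1/(s-8)² = 7/(s-8)²

Final answer: 7/(s-8)²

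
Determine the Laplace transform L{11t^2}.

L{11t^2} = 11 · L{t^2} = 11 · 2/s^3 = 22/s^3

Final answer: 22/s^3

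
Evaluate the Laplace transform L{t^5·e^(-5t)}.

L{t^n·e^(at)} = n!/(s-a)^(n+1), so L{t^5·e^(-5t)} = 120/(s+5)^6

Final answer: 120/(s+5)^6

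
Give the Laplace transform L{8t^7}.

L{8t^7} = 8 · L{t^7} = 8 · 5040/s^8 = 40320/s^8

Final answer: 40320/s^8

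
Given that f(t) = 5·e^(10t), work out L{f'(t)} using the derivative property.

f(0) = 5, F(s) = 5/(s-10). L{f'(t)} = s·F(s) - f(0) = 5s/(s-10) - 5 = (5s - 5(s-10))/(s-10) = 50/(s-10)

Final answer: 50/(s-10)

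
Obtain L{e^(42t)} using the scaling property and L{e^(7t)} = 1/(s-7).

Using L{f(at)} = (1/a)F(s/a) with a=6 and f(t) = e^(7t): L{e^(42t)} = (1/6) · 1/((s/6)-7) = (1/6) · 6/(s-42) = 1/(s-42)

Final answer: 1/(s-42)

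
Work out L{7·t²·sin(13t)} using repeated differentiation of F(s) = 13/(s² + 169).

F(s) = 13/(s² + 169). F'(s) = -26s/(s² + 169)². F''(s) = -26(169 - 3s²)/(s² + 169)³ = (78s² - 4394)/(s² + 169)³. So L{t²·sin(13t)} = (-1)² F''(s) = (78s² - 4394)/(s² + 169)³. Then L{7·t²·sin(13t)} = 7·(78s² - 4394)/(s² + 169)³ = (546s² - 30758)/(s² + 169)³

Final answer: (546s² - 30758)/(s² + 169)³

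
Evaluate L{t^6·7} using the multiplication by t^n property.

L{7} = 7/s. d^1/ds^1[1/s] = -1/s². d^2/ds^2[1/s] = 2/s^3. d^3/ds^3[1/s] = -6/s^4. d^4/ds^4[1/s] = 24/s^5. d^5/ds^5[1/s] = -120/s^6. d^6/ds^6[1/s] = 720/s^7. So L{t^6} = (-1)^{6}·720/s^7 = 720/s^7. Then L{t^6·7} = 7·720/s^7 = 5040/s^7

Final answer: 5040/s^7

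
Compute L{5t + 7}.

L{5t + 7} = 5·L{t} + 7·L{1} = 5/s² + 7/s

Final answer: 5/s² + 7/s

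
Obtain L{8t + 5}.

L{8t + 5} = 8·L{t} + 5·L{1} = 8/s² + 5/s

Final answer: 8/s² + 5/s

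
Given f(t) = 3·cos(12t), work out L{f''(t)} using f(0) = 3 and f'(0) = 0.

F(s) = 3s/(s² + 144). L{f''(t)} = s²F(s) - sf(0) - f'(0) = 3s³/(s² + 144) - 3s = (3s³ - 3s(s² + 144))/(s² + 144) = -432s/(s² + 144)

Final answer: -432s/(s² + 144)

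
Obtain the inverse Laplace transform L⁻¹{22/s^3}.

L⁻¹{n!/s^(n+1)} = t^n with n=2. So L⁻¹{2/s^3} = t^2, and L⁻¹{22/s^3} = (22/2)·t^2 = 11·t^2

Final answer: 11·t^2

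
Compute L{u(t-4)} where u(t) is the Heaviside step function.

L{u(t-a)} = e^(-as)/s. Here a=4, so L{u(t-4)} = e^(-4s)/s

Final answer: e^(-4s)/s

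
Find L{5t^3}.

L{t^n} = n!/s^(n+1). So L{5t^3} = 5·3!/s^4 = 30/s^4

Final answer: 30/s^4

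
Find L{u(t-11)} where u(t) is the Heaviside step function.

L{u(t-a)} = e^(-as)/s. Here a=11, so L{u(t-11)} = e^(-11s)/s

Final answer: e^(-11s)/s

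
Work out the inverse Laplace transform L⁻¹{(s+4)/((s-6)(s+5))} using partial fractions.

Using partial fractions, f(t) = (10e^(6t) + e^(-5t))/11

Final answer: (10e^(6t) + e^(-5t))/11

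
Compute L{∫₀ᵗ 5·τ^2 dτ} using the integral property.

L{∫₀ᵗ f(τ)dτ} = F(s)/s with f(t) = 5t^2. F(s) = 10/s^3, so L{∫₀ᵗ 5·τ^2 dτ} = (10/s^3)/s = 10/s^4. (Check: ∫₀ᵗ 5·τ^2 dτ = 5t^3/3.)

Final answer: 10/s^4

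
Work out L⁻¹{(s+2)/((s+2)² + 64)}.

Using frequency shift: L⁻¹{(s-a)/((s-a)² + b²)} = e^(at)cos(bt). Here a=-2, b=8

Final answer: e^(-2t)·cos(8t)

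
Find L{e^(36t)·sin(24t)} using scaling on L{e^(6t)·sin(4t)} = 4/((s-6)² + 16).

Scaling with a=6: L{e^(36t)·sin(24t)} = (1/6) · 4/((s/6-6)² + 16). Simplifying: 24/((s-36)² + 576)

Final answer: 24/((s-36)² + 576)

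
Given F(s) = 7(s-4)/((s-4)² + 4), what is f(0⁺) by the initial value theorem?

f(0⁺) = lim_{s→∞} sF(s) = lim_{s→∞} 7s(s-4)/((s-4)² + 4) = 7

Final answer: 7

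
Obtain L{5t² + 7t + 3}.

L{5t² + 7t + 3} = 5·2/s³ + 7/s² + 3/s = 10/s³ + 7/s² + 3/s

Final answer: 10/s³ + 7/s² + 3/s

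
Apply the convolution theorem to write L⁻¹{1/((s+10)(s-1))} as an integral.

1/((s+10)(s-1)) = (1/(s+10))·(1/(s-1)) = L{e^(-10t)}·L{e^t}. So f(t) = e^(-10t)*e^t = ∫₀ᵗ e^(-10τ)·e^(t-τ) dτ

Final answer: ∫₀ᵗ e^(-10τ)·e^(t-τ) dτ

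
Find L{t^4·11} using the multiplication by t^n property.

L{11} = 11/s. d^1/ds^1[1/s] = -1/s². d^2/ds^2[1/s] = 2/s^3. d^3/ds^3[1/s] = -6/s^4. d^4/ds^4[1/s] = 24/s^5. So L{t^4} = (-1)^{4}·24/s^5 = 24/s^5. Then L{t^4·11} = 11·24/s^5 = 264/s^5

Final answer: 264/s^5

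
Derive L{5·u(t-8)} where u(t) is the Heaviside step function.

L{u(t-a)} = e^(-as)/s. Here a=8, so L{u(t-8)} = e^(-8s)/s, and L{5·u(t-8)} = 5·e^(-8s)/s

Final answer: 5·e^(-8s)/s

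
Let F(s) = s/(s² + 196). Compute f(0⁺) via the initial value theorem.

f(0⁺) = lim_{s→∞} s·s/(s² + 196) = lim_{s→∞} s²/(s² + 196) = 1

Final answer: 1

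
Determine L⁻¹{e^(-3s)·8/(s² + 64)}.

L⁻¹{8/(s² + 64)} = sin(8t). By the time shift theorem, L⁻¹{e^(-as)F(s)} = u(t-a)f(t-a) with a=3, so L⁻¹{e^(-3s)·8/(s² + 64)} = u(t-3)·sin(8(t-3))

Final answer: u(t-3)·sin(8(t-3))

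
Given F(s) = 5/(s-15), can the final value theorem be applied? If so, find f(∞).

sF(s) = 5s/(s-15) has a pole at s = 15 in the right half-plane. Theorem does NOT apply (unstable system; f(t) = 5·e^(15t) grows without bound).

Final answer: Not applicable (unstable)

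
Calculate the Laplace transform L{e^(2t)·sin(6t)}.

L{e^(at)·sin(ωt)} = ω/((s-a)² + ω²), so L{e^(2t)·sin(6t)} = 6/((s-2)² + 36)

Final answer: 6/((s-2)² + 36)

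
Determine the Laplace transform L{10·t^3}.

L{t^n} = n!/s^(n+1), so L{t^3} = 6/s^4. Then L{10·t^3} = 10·6/s^4 = 60/s^4

Final answer: 60/s^4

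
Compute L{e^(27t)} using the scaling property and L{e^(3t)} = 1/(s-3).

Using L{f(at)} = (1/a)F(s/a) with a=9 and f(t) = e^(3t): L{e^(27t)} = (1/9) · 1/((s/9)-3) = (1/9) · 9/(s-27) = 1/(s-27)

Final answer: 1/(s-27)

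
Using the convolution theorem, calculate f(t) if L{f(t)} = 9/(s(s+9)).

9/(s(s+9)) = (9/s)·(1/(s+9)) = L{9}·L{e^(-9t)}. By convolution, f(t) = 9*e^(-9t) = ∫₀ᵗ 9·e^(-9τ) dτ = 9·(1 - e^(-9t))/9

Final answer: 9·(1 - e^(-9t))/9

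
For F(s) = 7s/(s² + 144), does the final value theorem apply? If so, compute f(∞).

The final value theorem requires all poles of sF(s) in the left half-plane. sF(s) = 7s²/(s² + 144) has poles at s = ±12i (imaginary axis). Theorem does NOT apply (oscillatory system).

Final answer: Not applicable (oscillatory)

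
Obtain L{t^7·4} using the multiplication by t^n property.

L{4} = 4/s. d^1/ds^1[1/s] = -1/s². d^2/ds^2[1/s] = 2/s^3. d^3/ds^3[1/s] = -6/s^4. d^4/ds^4[1/s] = 24/s^5. d^5/ds^5[1/s] = -120/s^6. d^6/ds^6[1/s] = 720/s^7. d^7/ds^7[1/s] = -5040/s^8. So L{t^7} = (-1)^{7}·-5040/s^8 = 5040/s^8. Then L{t^7·4} = 4·5040/s^8 = 20160/s^8

Final answer: 20160/s^8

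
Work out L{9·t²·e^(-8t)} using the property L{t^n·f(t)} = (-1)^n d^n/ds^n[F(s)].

L{e^(-8t)} = 1/(s+8). d/ds[1/(s+8)] = -1/(s+8)². d²/ds²[1/(s+8)] = 2/(s+8)³. So L{t²·e^(-8t)} = (-1)² · 2/(s+8)³ = 2/(s+8)³. Then L{9·t²·e^(-8t)} = 9·2/(s+8)³ = 18/(s+8)³

Final answer: 18/(s+8)³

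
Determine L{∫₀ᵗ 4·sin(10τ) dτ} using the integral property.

L{∫₀ᵗ f(τ)dτ} = F(s)/s with F(s) = 40/(s² + 100), so the result is (40/(s² + 100))/s = 40/(s(s² + 100))

Final answer: 40/(s(s² + 100))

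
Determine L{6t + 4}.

L{6t + 4} = 6·L{t} + 4·L{1} = 6/s² + 4/s

Final answer: 6/s² + 4/s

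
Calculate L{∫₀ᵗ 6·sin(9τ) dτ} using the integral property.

L{∫₀ᵗ f(τ)dτ} = F(s)/s with F(s) = 54/(s² + 81), so the result is (54/(s² + 81))/s = 54/(s(s² + 81))

Final answer: 54/(s(s² + 81))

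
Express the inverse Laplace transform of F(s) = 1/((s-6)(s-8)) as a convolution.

1/((s-6)(s-8)) = (1/(s-6))·(1/(s-8)) = L{e^(6t)}·L{e^(8t)}. So f(t) = e^(6t)*e^(8t) = ∫₀ᵗ e^(6τ)·e^(8(t-τ)) dτ

Final answer: ∫₀ᵗ e^(6τ)·e^(8(t-τ)) dτ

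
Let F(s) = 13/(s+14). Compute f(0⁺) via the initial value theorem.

f(0⁺) = lim_{s→∞} s·13/(s+14) = lim_{s→∞} 13s/(s+14) = 13

Final answer: 13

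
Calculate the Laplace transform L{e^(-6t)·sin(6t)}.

L{e^(at)·sin(ωt)} = ω/((s-a)² + ω²), so L{e^(-6t)·sin(6t)} = 6/((s+6)² + 36)

Final answer: 6/((s+6)² + 36)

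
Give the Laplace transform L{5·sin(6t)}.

L{sin(ωt)} = ω/(s² + ω²), so L{sin(6t)} = 6/(s² + 36). Then L{5·sin(6t)} = 5·6/(s² + 36) = 30/(s² + 36)

Final answer: 30/(s² + 36)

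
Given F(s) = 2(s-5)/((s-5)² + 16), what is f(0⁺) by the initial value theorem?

f(0⁺) = lim_{s→∞} sF(s) = lim_{s→∞} 2s(s-5)/((s-5)² + 16) = 2

Final answer: 2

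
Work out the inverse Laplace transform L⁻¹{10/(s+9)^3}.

L⁻¹{n!/(s-a)^(n+1)} = t^n·e^(at) with n=2, a=-9. So L⁻¹{2/(s+9)^3} = t^2·e^(-9t), and L⁻¹{10/(s+9)^3} = (10/2)·t^2·e^(-9t) = 5·t^2·e^(-9t)

Final answer: 5·t^2·e^(-9t)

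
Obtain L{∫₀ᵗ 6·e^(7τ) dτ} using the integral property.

L{∫₀ᵗ f(τ)dτ} = F(s)/s with F(s) = 6/(s-7), so L{∫₀ᵗ 6·e^(7τ) dτ} = 6/(s(s-7))

Final answer: 6/(s(s-7))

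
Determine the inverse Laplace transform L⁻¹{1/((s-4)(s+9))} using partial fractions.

Decompose: A/(s-4) + B/(s+9). A = 1/13, B = -1/13. f(t) = (e^(4t) - e^(-9t))/13

Final answer: (e^(4t) - e^(-9t))/13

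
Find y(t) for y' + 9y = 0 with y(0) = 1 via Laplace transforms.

L{y'} + 9L{y} = 0. sY - 1 + 9Y = 0. Y(s+9) = 1. Y = 1/(s+9)

Final answer: y(t) = e^(-9t)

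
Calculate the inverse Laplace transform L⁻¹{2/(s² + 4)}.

L⁻¹{2/(s² + 4)} = sin(2t)

Final answer: sin(2t)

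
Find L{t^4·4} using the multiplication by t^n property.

L{4} = 4/s. d^1/ds^1[1/s] = -1/s². d^2/ds^2[1/s] = 2/s^3. d^3/ds^3[1/s] = -6/s^4. d^4/ds^4[1/s] = 24/s^5. So L{t^4} = (-1)^{4}·24/s^5 = 24/s^5. Then L{t^4·4} = 4·24/s^5 = 96/s^5

Final answer: 96/s^5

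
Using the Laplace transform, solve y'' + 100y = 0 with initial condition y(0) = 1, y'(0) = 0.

L{y''} + 100L{y} = 0. s²Y - s - 0 + 100Y = 0. Y(s² + 100) = s. Y = (s)/(s² + 100). Inverting: y(t) = cos(10t)

Final answer: y(t) = cos(10t)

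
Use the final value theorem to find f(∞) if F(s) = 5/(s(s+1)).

f(∞) = lim_{s→0} s·5/(s(s+1)) = lim_{s→0} 5/(s+1) = 5/1 = 5

Final answer: 5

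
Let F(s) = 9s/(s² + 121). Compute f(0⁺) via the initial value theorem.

f(0⁺) = lim_{s→∞} s·9s/(s² + 121) = lim_{s→∞} 9s²/(s² + 121) = 9

Final answer: 9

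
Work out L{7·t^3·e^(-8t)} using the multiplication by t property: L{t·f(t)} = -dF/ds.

Using L{t^n·e^(at)} = n!/(s-a)^(n+1), L{t^3·e^(-8t)} = 6/(s+8)^4, so L{7·t^3·e^(-8t)} = 7·6/(s+8)^4 = 42/(s+8)^4

Final answer: 42/(s+8)^4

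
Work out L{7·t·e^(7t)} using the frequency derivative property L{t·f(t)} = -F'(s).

L{e^(7t)} = 1/(s-7). By frequency derivative: L{t·e^(7t)} = -d/ds[1/(s-7)] = -(-1)/(s-7)² = 1/(s-7)². Then L{7·t·e^(7t)} = 7·1/(s-7)² = 7/(s-7)²

Final answer: 7/(s-7)²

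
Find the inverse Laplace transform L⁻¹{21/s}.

L⁻¹{c/s} = c, so L⁻¹{21/s} = 21

Final answer: 21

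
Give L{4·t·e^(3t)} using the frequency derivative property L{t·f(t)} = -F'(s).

L{e^(3t)} = 1/(s-3). By frequency derivative: L{t·e^(3t)} = -d/ds[1/(s-3)] = -(-1)/(s-3)² = 1/(s-3)². Then L{4·t·e^(3t)} = 4·1/(s-3)² = 4/(s-3)²

Final answer: 4/(s-3)²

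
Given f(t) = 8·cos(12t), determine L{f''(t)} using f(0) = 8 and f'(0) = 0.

F(s) = 8s/(s² + 144). L{f''(t)} = s²F(s) - sf(0) - f'(0) = 8s³/(s² + 144) - 8s = (8s³ - 8s(s² + 144))/(s² + 144) = -1152s/(s² + 144)

Final answer: -1152s/(s² + 144)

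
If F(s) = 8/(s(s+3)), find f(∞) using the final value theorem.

f(∞) = lim_{s→0} s·8/(s(s+3)) = lim_{s→0} 8/(s+3) = 8/3 = 8/3

Final answer: 8/3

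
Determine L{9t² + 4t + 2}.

L{9t² + 4t + 2} = 9·2/s³ + 4/s² + 2/s = 18/s³ + 4/s² + 2/s

Final answer: 18/s³ + 4/s² + 2/s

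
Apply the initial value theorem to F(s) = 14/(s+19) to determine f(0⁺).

f(0⁺) = lim_{s→∞} s·14/(s+19) = lim_{s→∞} 14s/(s+19) = 14

Final answer: 14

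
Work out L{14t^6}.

L{t^n} = n!/s^(n+1). So L{14t^6} = 14·6!/s^7 = 10080/s^7

Final answer: 10080/s^7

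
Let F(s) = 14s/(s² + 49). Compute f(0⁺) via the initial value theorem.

f(0⁺) = lim_{s→∞} s·14s/(s² + 49) = lim_{s→∞} 14s²/(s² + 49) = 14

Final answer: 14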